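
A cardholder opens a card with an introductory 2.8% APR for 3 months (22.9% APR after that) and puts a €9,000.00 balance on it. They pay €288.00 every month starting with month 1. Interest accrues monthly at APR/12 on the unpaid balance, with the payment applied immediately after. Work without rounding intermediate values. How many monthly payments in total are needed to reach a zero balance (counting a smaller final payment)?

Promo months 1–3 at r₀ = 2.8%/12 = 0.00233333; months 4+ at r₁ = 22.9%/12 = 0.0190833.
After month 3: iterate B ← B·(1+r₀) − €288.00 for 3 months → €8,197.13.
Then at r₁ with €288.00/mo: n₂ = −ln(1 − r₁·B/P)/ln(1+r₁) ≈ 41.44 → 42 more payments.

45 months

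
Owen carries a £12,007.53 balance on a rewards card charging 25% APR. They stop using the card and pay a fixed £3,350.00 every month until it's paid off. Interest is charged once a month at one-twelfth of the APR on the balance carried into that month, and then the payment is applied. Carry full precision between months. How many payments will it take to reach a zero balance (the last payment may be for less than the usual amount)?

Monthly rate r = 25%/12 = 2.08333% = 0.0208333.
Recurrence: B ← B·(1+r) − £3,350.00.
Month 1: interest £250.16; balance after payment £8,907.69.
Month 2: interest £185.58; balance after payment £5,743.26.
Month 3: interest £119.65; balance after payment £2,512.92.
Month 4: interest £52.35; balance after payment £0.00.

4 months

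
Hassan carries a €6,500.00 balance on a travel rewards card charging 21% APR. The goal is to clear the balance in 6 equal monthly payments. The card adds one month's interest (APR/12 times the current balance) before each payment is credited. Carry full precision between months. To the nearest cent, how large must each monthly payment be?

Monthly rate r = 21%/12 = 1.75% = 0.0175.
Level-payment amortization: P = B₀·r / (1 − (1+r)^(−n)) = 6500.00·0.0175 / (1 − 1.0175^(−6)).
Denominator 1 − (1+r)^(−6) = 0.0988574583.
P = 113.75 / 0.0988574583 ≈ 1150.65.

€1,150.65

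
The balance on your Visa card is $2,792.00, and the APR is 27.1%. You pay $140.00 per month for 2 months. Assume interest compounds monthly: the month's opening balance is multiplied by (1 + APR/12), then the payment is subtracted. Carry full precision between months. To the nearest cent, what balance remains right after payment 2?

Monthly rate r = 27.1%/12 = 2.25833% = 0.0225833.
Each month: B ← B·(1+r) − $140.00.
Month 1: interest $63.05; balance after payment $2,715.05.
Month 2: interest $61.31; balance after payment $2,636.37.

$2,636.37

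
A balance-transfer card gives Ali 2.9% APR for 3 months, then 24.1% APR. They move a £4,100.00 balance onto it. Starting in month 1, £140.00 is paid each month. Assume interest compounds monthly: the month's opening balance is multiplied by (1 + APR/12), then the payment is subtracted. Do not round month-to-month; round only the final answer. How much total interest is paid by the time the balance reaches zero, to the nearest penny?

Promo months 1–3 at r₀ = 2.9%/12 = 0.00241667; months 4+ at r₁ = 24.1%/12 = 0.0200833.
After month 3: iterate B ← B·(1+r₀) − £140.00 for 3 months → £3,708.78.
Then at r₁ with £140.00/mo: n₂ = −ln(1 − r₁·B/P)/ln(1+r₁) ≈ 38.19 → 39 more payments.
Total paid = 41·£140.00 + £26.65 = £5,766.65; interest = £5,766.65 − £4,100.00 = £1,666.65.

£1,666.65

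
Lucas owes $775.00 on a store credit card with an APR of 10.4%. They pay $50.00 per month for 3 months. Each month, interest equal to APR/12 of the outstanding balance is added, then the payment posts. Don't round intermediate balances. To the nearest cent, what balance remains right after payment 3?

Monthly rate r = 10.4%/12 = 0.866667% = 0.00866667.
Each month: B ← B·(1+r) − $50.00.
Month 1: interest $6.72; balance after payment $731.72.
Month 2: interest $6.34; balance after payment $688.06.
Month 3: interest $5.96; balance after payment $644.02.

$644.02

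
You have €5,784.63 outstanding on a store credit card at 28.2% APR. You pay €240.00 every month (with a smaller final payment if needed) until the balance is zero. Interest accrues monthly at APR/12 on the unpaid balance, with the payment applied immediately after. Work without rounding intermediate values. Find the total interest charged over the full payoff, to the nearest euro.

Monthly rate r = 28.2%/12 = 2.35% = 0.0235.
Payoff takes n = ⌈−ln(1 − rB₀/P)/ln(1+r)⌉ = ⌈35.976⌉ = 36 payments; the last is €234.35.
Total paid = 35·€240.00 + €234.35 = €8,634.35.
Total interest = total paid − principal = €8,634.35 − €5,784.63 = €2,849.72.

€2,850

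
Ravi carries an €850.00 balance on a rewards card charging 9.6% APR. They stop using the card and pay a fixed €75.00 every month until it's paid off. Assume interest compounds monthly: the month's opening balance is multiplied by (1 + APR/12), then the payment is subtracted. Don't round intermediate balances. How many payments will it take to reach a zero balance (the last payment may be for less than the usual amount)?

Monthly rate r = 9.6%/12 = 0.8% = 0.008.
Recurrence: B ← B·(1+r) − €75.00.
Month 1: interest €6.80; balance after payment €781.80.
Month 2: interest €6.25; balance after payment €713.05.
Closed form: n = −ln(1 − rB₀/P)/ln(1+r) = −ln(0.90933)/ln(1.008) ≈ 11.928, so the balance reaches zero during payment 12.

12 months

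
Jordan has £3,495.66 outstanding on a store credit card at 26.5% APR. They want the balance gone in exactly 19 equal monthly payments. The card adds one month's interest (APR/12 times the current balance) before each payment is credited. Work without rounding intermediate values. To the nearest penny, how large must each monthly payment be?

Monthly rate r = 26.5%/12 = 2.20833% = 0.0220833.
Level-payment amortization: P = B₀·r / (1 − (1+r)^(−n)) = 3495.66·0.0220833 / (1 − 1.02208^(−19)).
Denominator 1 − (1+r)^(−19) = 0.339671295.
P = 77.1958 / 0.339671295 ≈ 227.27.

£227.27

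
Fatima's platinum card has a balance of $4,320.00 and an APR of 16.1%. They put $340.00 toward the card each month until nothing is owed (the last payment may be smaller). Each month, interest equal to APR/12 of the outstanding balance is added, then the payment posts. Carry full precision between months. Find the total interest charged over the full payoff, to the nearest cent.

$448.02

Monthly rate r = 16.1%/12 = 1.34167% = 0.0134167.
Payoff takes n = ⌈−ln(1 − rB₀/P)/ln(1+r)⌉ = ⌈14.023⌉ = 15 payments; the last is $8.02.
Total paid = 14·$340.00 + $8.02 = $4,768.02.
Total interest = total paid − principal = $4,768.02 − $4,320.00 = $448.02.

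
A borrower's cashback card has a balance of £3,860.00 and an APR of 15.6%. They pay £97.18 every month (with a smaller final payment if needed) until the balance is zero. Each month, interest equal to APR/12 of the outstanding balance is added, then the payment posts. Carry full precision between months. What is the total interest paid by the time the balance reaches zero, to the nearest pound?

Monthly rate r = 15.6%/12 = 1.3% = 0.013.
Payoff takes n = ⌈−ln(1 − rB₀/P)/ln(1+r)⌉ = ⌈56.241⌉ = 57 payments; the last is £23.50.
Total paid = 56·£97.18 + £23.50 = £5,465.58.
Total interest = total paid − principal = £5,465.58 − £3,860.00 = £1,605.58.

£1,606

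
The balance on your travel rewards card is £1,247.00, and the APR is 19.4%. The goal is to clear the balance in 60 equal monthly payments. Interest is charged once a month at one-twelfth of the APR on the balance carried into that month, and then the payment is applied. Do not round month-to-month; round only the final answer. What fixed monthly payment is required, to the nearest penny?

Monthly rate r = 19.4%/12 = 1.61667% = 0.0161667.
Level-payment amortization: P = B₀·r / (1 − (1+r)^(−n)) = 1247.00·0.0161667 / (1 − 1.01617^(−60)).
Denominator 1 − (1+r)^(−60) = 0.617964851.
P = 20.1598 / 0.617964851 ≈ 32.62.

£32.62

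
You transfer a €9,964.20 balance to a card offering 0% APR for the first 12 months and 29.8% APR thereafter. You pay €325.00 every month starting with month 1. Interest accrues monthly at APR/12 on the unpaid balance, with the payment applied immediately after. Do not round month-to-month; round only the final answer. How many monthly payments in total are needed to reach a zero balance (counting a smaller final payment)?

38 payments

Promo months 1–12 at r₀ = 0%/12 = 0; months 13+ at r₁ = 29.8%/12 = 0.0248333.
After month 12 (no interest yet): B = €9,964.20 − 12·€325.00 = €6,064.20.
Then at r₁ with €325.00/mo: n₂ = −ln(1 − r₁·B/P)/ln(1+r₁) ≈ 25.37 → 26 more payments.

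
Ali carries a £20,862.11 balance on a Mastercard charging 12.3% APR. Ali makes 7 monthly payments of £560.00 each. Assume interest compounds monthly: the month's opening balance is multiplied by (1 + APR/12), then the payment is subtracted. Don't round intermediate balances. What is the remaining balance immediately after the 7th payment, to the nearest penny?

Monthly rate r = 12.3%/12 = 1.025% = 0.01025.
Each month: B ← B·(1+r) − £560.00.
Month 1: interest £213.84; balance after payment £20,515.95.
Month 2: interest £210.29; balance after payment £20,166.24.
Month 3: interest £206.70; balance after payment £19,812.94.
Month 4: interest £203.08; balance after payment £19,456.02.
Month 5: interest £199.42; balance after payment £19,095.45.
Month 6: interest £195.73; balance after payment £18,731.17.
Month 7: interest £191.99; balance after payment £18,363.17.

£18,363.17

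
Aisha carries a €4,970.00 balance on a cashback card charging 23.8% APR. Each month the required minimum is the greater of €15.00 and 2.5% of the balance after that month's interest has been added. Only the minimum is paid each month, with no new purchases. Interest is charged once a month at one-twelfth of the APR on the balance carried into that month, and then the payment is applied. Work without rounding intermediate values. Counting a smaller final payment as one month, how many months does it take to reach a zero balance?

Monthly rate r = 23.8%/12 = 1.98333% = 0.0198333.
While 2.5% of the post-interest balance exceeds €15.00, each month B ← (B·(1+r))·(1 − 0.025), i.e. B shrinks by the factor (1+r)·0.975 = 0.99434.
This holds for months 1–376. Entering month 377 the balance is €587.59; 2.5% of the post-interest balance is now below €15.00, so the flat €15.00 minimum applies from here.
From month 377 a fixed €15.00 at rate r clears €587.59 in 77 more payments. Total: 376 + 77 = 453 months.

453 months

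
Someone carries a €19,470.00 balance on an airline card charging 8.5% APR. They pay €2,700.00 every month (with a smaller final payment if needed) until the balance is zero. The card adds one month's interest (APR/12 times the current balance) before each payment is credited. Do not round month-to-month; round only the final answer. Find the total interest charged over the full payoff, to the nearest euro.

Monthly rate r = 8.5%/12 = 0.708333% = 0.00708333.
Payoff takes n = ⌈−ln(1 − rB₀/P)/ln(1+r)⌉ = ⌈7.428⌉ = 8 payments; the last is €1,157.89.
Total paid = 7·€2,700.00 + €1,157.89 = €20,057.89.
Total interest = total paid − principal = €20,057.89 − €19,470.00 = €587.89.

€588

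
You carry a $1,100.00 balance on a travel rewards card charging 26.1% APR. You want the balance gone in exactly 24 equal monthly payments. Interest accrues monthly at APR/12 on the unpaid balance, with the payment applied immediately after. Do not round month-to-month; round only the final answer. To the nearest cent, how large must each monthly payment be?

$59.32

Monthly rate r = 26.1%/12 = 2.175% = 0.02175.
Level-payment amortization: P = B₀·r / (1 − (1+r)^(−n)) = 1100.00·0.02175 / (1 − 1.02175^(−24)).
Denominator 1 − (1+r)^(−24) = 0.403337853.
P = 23.925 / 0.403337853 ≈ 59.32.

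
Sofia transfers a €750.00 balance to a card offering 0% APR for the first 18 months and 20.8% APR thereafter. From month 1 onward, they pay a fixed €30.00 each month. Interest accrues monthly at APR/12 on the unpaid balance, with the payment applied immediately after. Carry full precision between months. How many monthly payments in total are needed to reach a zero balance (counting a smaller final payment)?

26 months

Promo months 1–18 at r₀ = 0%/12 = 0; months 19+ at r₁ = 20.8%/12 = 0.0173333.
After month 18 (no interest yet): B = €750.00 − 18·€30.00 = €210.00.
Then at r₁ with €30.00/mo: n₂ = −ln(1 − r₁·B/P)/ln(1+r₁) ≈ 7.53 → 8 more payments.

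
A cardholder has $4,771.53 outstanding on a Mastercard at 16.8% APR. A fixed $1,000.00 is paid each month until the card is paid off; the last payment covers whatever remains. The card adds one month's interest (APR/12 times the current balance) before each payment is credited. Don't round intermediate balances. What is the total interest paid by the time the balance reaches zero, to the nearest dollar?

$202

Monthly rate r = 16.8%/12 = 1.4% = 0.014.
Payoff takes n = ⌈−ln(1 − rB₀/P)/ln(1+r)⌉ = ⌈4.973⌉ = 5 payments; the last is $973.05.
Total paid = 4·$1,000.00 + $973.05 = $4,973.05.
Total interest = total paid − principal = $4,973.05 − $4,771.53 = $201.52.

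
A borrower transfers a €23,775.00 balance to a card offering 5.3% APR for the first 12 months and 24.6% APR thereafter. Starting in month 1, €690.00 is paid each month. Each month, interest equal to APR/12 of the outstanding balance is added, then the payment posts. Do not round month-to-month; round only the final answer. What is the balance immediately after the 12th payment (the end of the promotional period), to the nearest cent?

Promo months 1–12 at r₀ = 5.3%/12 = 0.00441667; months 13+ at r₁ = 24.6%/12 = 0.0205.
After month 12: iterate B ← B·(1+r₀) − €690.00 for 12 months → €16,582.01.

€16,582.01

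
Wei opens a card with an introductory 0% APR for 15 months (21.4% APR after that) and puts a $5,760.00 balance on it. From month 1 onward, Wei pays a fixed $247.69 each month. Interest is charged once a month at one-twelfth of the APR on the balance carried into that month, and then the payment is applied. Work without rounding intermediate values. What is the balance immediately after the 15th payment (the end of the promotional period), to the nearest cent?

Promo months 1–15 at r₀ = 0%/12 = 0; months 16+ at r₁ = 21.4%/12 = 0.0178333.
After month 15 (no interest yet): B = $5,760.00 − 15·$247.69 = $2,044.65.

$2,044.65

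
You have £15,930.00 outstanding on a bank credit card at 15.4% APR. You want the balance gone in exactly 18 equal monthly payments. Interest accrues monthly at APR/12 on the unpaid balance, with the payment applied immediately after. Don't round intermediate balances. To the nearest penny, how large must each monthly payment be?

Monthly rate r = 15.4%/12 = 1.28333% = 0.0128333.
Level-payment amortization: P = B₀·r / (1 − (1+r)^(−n)) = 15930.00·0.0128333 / (1 − 1.01283^(−18)).
Denominator 1 − (1+r)^(−18) = 0.205093126.
P = 204.435 / 0.205093126 ≈ 996.79.

£996.79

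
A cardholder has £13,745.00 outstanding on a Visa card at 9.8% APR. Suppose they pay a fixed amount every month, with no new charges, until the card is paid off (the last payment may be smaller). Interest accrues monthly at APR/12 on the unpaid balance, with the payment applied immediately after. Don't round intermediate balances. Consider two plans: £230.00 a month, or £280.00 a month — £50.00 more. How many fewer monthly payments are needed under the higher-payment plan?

Monthly rate r = 9.8%/12 = 0.816667% = 0.00816667.
At £230.00/mo: n = ⌈−ln(1 − rB₀/P)/ln(1+r)⌉ = 83 payments (last £73.04); total interest = total paid − £13,745.00 = £5,188.04.
At £280.00/mo: 63 payments (last £276.89); total interest £3,891.89.
Payments saved = 83 − 63 = 20.

20 fewer payments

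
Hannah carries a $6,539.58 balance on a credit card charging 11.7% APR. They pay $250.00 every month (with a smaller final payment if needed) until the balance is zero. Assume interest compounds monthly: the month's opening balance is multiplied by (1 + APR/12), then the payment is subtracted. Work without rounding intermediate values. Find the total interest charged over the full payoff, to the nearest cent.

$1,046.92

Monthly rate r = 11.7%/12 = 0.975% = 0.00975.
Payoff takes n = ⌈−ln(1 − rB₀/P)/ln(1+r)⌉ = ⌈30.345⌉ = 31 payments; the last is $86.50.
Total paid = 30·$250.00 + $86.50 = $7,586.50.
Total interest = total paid − principal = $7,586.50 − $6,539.58 = $1,046.92.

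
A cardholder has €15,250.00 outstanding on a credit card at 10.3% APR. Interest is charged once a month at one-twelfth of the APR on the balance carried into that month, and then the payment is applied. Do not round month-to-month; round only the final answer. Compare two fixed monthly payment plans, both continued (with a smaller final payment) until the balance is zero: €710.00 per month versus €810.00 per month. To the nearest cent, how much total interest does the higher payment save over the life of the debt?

€223.68

Monthly rate r = 10.3%/12 = 0.858333% = 0.00858333.
At €710.00/mo: n = ⌈−ln(1 − rB₀/P)/ln(1+r)⌉ = 24 payments (last €599.22); total interest = total paid − €15,250.00 = €1,679.22.
At €810.00/mo: 21 payments (last €505.54); total interest €1,455.54.
Interest saved = €1,679.22 − €1,455.54 = €223.68.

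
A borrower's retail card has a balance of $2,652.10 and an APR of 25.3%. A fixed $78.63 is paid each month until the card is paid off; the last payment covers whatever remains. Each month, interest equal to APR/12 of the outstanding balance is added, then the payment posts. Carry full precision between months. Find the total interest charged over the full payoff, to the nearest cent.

$2,027.78

Monthly rate r = 25.3%/12 = 2.10833% = 0.0210833.
Payoff takes n = ⌈−ln(1 − rB₀/P)/ln(1+r)⌉ = ⌈59.515⌉ = 60 payments; the last is $40.71.
Total paid = 59·$78.63 + $40.71 = $4,679.88.
Total interest = total paid − principal = $4,679.88 − $2,652.10 = $2,027.78.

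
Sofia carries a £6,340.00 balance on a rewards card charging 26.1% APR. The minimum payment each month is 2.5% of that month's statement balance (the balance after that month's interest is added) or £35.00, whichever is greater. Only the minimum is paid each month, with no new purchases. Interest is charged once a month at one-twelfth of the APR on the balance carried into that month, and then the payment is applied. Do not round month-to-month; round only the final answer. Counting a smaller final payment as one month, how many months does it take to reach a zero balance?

Monthly rate r = 26.1%/12 = 2.175% = 0.02175.
While 2.5% of the post-interest balance exceeds £35.00, each month B ← (B·(1+r))·(1 − 0.025), i.e. B shrinks by the factor (1+r)·0.975 = 0.99621.
This holds for months 1–404. Entering month 405 the balance is £1,365.18; 2.5% of the post-interest balance is now below £35.00, so the flat £35.00 minimum applies from here.
From month 405 a fixed £35.00 at rate r clears £1,365.18 in 88 more payments. Total: 404 + 88 = 492 months.

492 months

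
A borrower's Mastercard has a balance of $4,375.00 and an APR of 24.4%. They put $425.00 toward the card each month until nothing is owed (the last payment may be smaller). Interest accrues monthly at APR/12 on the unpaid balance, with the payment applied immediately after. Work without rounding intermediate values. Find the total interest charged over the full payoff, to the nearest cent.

$584.52

Monthly rate r = 24.4%/12 = 2.03333% = 0.0203333.
Payoff takes n = ⌈−ln(1 − rB₀/P)/ln(1+r)⌉ = ⌈11.667⌉ = 12 payments; the last is $284.52.
Total paid = 11·$425.00 + $284.52 = $4,959.52.
Total interest = total paid − principal = $4,959.52 − $4,375.00 = $584.52.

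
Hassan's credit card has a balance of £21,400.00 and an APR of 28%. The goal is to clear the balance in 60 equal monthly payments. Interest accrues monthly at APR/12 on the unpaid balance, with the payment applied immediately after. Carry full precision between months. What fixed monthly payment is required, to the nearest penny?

Monthly rate r = 28%/12 = 2.33333% = 0.0233333.
Level-payment amortization: P = B₀·r / (1 − (1+r)^(−n)) = 21400.00·0.0233333 / (1 − 1.02333^(−60)).
Denominator 1 − (1+r)^(−60) = 0.749404796.
P = 499.333 / 0.749404796 ≈ 666.31.

£666.31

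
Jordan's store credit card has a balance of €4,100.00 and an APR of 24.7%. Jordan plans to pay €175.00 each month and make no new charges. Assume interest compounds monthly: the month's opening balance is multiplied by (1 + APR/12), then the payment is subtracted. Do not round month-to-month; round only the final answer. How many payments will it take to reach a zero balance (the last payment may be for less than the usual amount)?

Monthly rate r = 24.7%/12 = 2.05833% = 0.0205833.
Recurrence: B ← B·(1+r) − €175.00.
Month 1: interest €84.39; balance after payment €4,009.39.
Month 2: interest €82.53; balance after payment €3,916.92.
Closed form: n = −ln(1 − rB₀/P)/ln(1+r) = −ln(0.51776)/ln(1.02058) ≈ 32.307, so the balance reaches zero during payment 33.

33 months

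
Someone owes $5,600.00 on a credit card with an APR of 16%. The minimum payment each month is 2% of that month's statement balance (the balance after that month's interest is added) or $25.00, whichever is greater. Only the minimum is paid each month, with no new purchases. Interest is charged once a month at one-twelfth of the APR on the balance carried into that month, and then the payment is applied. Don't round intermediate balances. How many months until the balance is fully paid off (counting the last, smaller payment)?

299 months

Monthly rate r = 16%/12 = 1.33333% = 0.0133333.
While 2% of the post-interest balance exceeds $25.00, each month B ← (B·(1+r))·(1 − 0.02), i.e. B shrinks by the factor (1+r)·0.98 = 0.99307.
This holds for months 1–218. Entering month 219 the balance is $1,228.80; 2% of the post-interest balance is now below $25.00, so the flat $25.00 minimum applies from here.
From month 219 a fixed $25.00 at rate r clears $1,228.80 in 81 more payments. Total: 218 + 81 = 299 months.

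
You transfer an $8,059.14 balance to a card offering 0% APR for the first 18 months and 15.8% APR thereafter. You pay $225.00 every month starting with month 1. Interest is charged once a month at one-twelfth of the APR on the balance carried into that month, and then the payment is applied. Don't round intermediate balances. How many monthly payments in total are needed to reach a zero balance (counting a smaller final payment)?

39 months

Promo months 1–18 at r₀ = 0%/12 = 0; months 19+ at r₁ = 15.8%/12 = 0.0131667.
After month 18 (no interest yet): B = $8,059.14 − 18·$225.00 = $4,009.14.
Then at r₁ with $225.00/mo: n₂ = −ln(1 − r₁·B/P)/ln(1+r₁) ≈ 20.44 → 21 more payments.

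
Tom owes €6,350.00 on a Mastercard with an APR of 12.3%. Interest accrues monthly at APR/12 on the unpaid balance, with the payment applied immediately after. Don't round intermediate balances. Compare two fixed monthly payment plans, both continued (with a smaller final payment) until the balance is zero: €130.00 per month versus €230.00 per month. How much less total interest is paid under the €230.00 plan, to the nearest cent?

€1,350.22

Monthly rate r = 12.3%/12 = 1.025% = 0.01025.
At €130.00/mo: n = ⌈−ln(1 − rB₀/P)/ln(1+r)⌉ = 69 payments (last €13.35); total interest = total paid − €6,350.00 = €2,503.35.
At €230.00/mo: 33 payments (last €143.13); total interest €1,153.13.
Interest saved = €2,503.35 − €1,153.13 = €1,350.22.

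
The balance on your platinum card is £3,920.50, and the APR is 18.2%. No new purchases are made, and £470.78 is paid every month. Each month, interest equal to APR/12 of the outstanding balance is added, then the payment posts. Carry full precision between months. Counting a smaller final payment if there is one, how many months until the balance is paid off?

Monthly rate r = 18.2%/12 = 1.51667% = 0.0151667.
Recurrence: B ← B·(1+r) − £470.78.
Month 1: interest £59.46; balance after payment £3,509.18.
Month 2: interest £53.22; balance after payment £3,091.62.
Closed form: n = −ln(1 − rB₀/P)/ln(1+r) = −ln(0.8737)/ln(1.01517) ≈ 8.970, so the balance reaches zero during payment 9.

9 payments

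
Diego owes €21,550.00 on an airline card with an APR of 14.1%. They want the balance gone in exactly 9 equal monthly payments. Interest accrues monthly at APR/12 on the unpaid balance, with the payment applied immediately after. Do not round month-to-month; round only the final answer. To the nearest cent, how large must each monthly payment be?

Monthly rate r = 14.1%/12 = 1.175% = 0.01175.
Level-payment amortization: P = B₀·r / (1 − (1+r)^(−n)) = 21550.00·0.01175 / (1 − 1.01175^(−9)).
Denominator 1 − (1+r)^(−9) = 0.0997957014.
P = 253.213 / 0.0997957014 ≈ 2537.31.

€2,537.31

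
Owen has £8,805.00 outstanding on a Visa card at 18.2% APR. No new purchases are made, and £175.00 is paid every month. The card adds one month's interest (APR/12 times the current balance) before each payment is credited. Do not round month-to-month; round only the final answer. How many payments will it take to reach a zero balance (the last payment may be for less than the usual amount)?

96 payments

Monthly rate r = 18.2%/12 = 1.51667% = 0.0151667.
Recurrence: B ← B·(1+r) − £175.00.
Month 1: interest £133.54; balance after payment £8,763.54.
Month 2: interest £132.91; balance after payment £8,721.46.
Closed form: n = −ln(1 − rB₀/P)/ln(1+r) = −ln(0.2369)/ln(1.01517) ≈ 95.671, so the balance reaches zero during payment 96.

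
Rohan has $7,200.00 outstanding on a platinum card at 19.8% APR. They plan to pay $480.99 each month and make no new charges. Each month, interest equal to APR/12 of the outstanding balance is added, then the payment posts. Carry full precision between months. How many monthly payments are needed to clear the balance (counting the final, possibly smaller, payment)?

18 months

Monthly rate r = 19.8%/12 = 1.65% = 0.0165.
Recurrence: B ← B·(1+r) − $480.99.
Month 1: interest $118.80; balance after payment $6,837.81.
Month 2: interest $112.82; balance after payment $6,469.64.
Closed form: n = −ln(1 − rB₀/P)/ln(1+r) = −ln(0.75301)/ln(1.0165) ≈ 17.334, so the balance reaches zero during payment 18.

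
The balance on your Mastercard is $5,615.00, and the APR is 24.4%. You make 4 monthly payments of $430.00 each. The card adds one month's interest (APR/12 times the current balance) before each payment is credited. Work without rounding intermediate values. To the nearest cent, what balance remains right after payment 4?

$4,312.63

Monthly rate r = 24.4%/12 = 2.03333% = 0.0203333.
Each month: B ← B·(1+r) − $430.00.
Month 1: interest $114.17; balance after payment $5,299.17.
Month 2: interest $107.75; balance after payment $4,976.92.
Month 3: interest $101.20; balance after payment $4,648.12.
Month 4: interest $94.51; balance after payment $4,312.63.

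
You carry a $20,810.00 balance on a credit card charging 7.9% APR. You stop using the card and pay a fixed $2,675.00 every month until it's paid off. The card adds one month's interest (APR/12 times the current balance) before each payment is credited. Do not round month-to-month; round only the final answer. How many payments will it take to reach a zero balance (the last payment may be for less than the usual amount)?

Monthly rate r = 7.9%/12 = 0.658333% = 0.00658333.
Recurrence: B ← B·(1+r) − $2,675.00.
Month 1: interest $137.00; balance after payment $18,272.00.
Month 2: interest $120.29; balance after payment $15,717.29.
Closed form: n = −ln(1 − rB₀/P)/ln(1+r) = −ln(0.94879)/ln(1.00658) ≈ 8.012, so the balance reaches zero during payment 9.

9 payments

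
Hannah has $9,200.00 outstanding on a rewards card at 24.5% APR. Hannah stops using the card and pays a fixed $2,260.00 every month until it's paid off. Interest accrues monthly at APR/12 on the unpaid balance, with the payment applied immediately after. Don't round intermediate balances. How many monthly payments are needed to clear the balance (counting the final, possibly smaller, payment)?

5 payments

Monthly rate r = 24.5%/12 = 2.04167% = 0.0204167.
Recurrence: B ← B·(1+r) − $2,260.00.
Month 1: interest $187.83; balance after payment $7,127.83.
Month 2: interest $145.53; balance after payment $5,013.36.
Month 3: interest $102.36; balance after payment $2,855.72.
Month 4: interest $58.30; balance after payment $654.02.
Month 5: interest $13.35; balance after payment $0.00.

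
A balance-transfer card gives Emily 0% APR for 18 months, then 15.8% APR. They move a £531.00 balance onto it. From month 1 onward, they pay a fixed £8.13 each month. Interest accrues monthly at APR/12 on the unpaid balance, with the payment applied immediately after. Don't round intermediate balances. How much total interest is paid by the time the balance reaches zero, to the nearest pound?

£222

Promo months 1–18 at r₀ = 0%/12 = 0; months 19+ at r₁ = 15.8%/12 = 0.0131667.
After month 18 (no interest yet): B = £531.00 − 18·£8.13 = £384.66.
Then at r₁ with £8.13/mo: n₂ = −ln(1 − r₁·B/P)/ln(1+r₁) ≈ 74.57 → 75 more payments.
Total paid = 92·£8.13 + £4.64 = £752.60; interest = £752.60 − £531.00 = £221.60.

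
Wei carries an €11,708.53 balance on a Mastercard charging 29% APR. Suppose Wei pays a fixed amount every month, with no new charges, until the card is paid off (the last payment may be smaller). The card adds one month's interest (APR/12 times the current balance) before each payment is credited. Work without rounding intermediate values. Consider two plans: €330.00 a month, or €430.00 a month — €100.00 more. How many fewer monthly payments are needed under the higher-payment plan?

37 fewer payments

Monthly rate r = 29%/12 = 2.41667% = 0.0241667.
At €330.00/mo: n = ⌈−ln(1 − rB₀/P)/ln(1+r)⌉ = 82 payments (last €191.55); total interest = total paid − €11,708.53 = €15,213.02.
At €430.00/mo: 45 payments (last €403.06); total interest €7,614.53.
Payments saved = 82 − 45 = 37.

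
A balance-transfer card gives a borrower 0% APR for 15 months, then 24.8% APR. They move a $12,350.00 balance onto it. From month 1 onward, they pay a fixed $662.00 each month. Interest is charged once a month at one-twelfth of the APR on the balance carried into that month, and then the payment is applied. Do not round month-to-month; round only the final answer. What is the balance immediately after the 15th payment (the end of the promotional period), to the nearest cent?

Promo months 1–15 at r₀ = 0%/12 = 0; months 16+ at r₁ = 24.8%/12 = 0.0206667.
After month 15 (no interest yet): B = $12,350.00 − 15·$662.00 = $2,420.00.

$2,420.00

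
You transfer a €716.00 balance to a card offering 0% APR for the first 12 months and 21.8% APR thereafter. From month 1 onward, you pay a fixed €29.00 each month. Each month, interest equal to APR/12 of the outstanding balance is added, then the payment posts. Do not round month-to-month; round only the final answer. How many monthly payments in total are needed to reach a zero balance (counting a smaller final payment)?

27 months

Promo months 1–12 at r₀ = 0%/12 = 0; months 13+ at r₁ = 21.8%/12 = 0.0181667.
After month 12 (no interest yet): B = €716.00 − 12·€29.00 = €368.00.
Then at r₁ with €29.00/mo: n₂ = −ln(1 − r₁·B/P)/ln(1+r₁) ≈ 14.56 → 15 more payments.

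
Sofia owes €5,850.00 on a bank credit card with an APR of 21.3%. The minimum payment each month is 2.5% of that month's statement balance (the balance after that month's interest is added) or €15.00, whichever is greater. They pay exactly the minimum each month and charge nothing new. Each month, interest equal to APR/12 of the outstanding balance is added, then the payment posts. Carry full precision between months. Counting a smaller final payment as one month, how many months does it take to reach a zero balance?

Monthly rate r = 21.3%/12 = 1.775% = 0.01775.
While 2.5% of the post-interest balance exceeds €15.00, each month B ← (B·(1+r))·(1 − 0.025), i.e. B shrinks by the factor (1+r)·0.975 = 0.99231.
This holds for months 1–298. Entering month 299 the balance is €585.57; 2.5% of the post-interest balance is now below €15.00, so the flat €15.00 minimum applies from here.
From month 299 a fixed €15.00 at rate r clears €585.57 in 68 more payments. Total: 298 + 68 = 366 months.

366 months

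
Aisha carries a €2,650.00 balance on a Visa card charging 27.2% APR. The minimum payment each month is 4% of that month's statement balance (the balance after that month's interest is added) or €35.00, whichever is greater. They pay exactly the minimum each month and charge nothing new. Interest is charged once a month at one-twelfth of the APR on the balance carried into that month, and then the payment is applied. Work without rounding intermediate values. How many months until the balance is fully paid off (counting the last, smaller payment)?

Monthly rate r = 27.2%/12 = 2.26667% = 0.0226667.
While 4% of the post-interest balance exceeds €35.00, each month B ← (B·(1+r))·(1 − 0.04), i.e. B shrinks by the factor (1+r)·0.96 = 0.98176.
This holds for months 1–62. Entering month 63 the balance is €846.40; 4% of the post-interest balance is now below €35.00, so the flat €35.00 minimum applies from here.
From month 63 a fixed €35.00 at rate r clears €846.40 in 36 more payments. Total: 62 + 36 = 98 months.

98 months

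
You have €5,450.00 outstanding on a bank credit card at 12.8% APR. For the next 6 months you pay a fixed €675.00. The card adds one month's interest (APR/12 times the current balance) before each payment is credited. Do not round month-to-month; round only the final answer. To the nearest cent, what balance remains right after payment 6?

Monthly rate r = 12.8%/12 = 1.06667% = 0.0106667.
Each month: B ← B·(1+r) − €675.00.
Month 1: interest €58.13; balance after payment €4,833.13.
Month 2: interest €51.55; balance after payment €4,209.69.
Month 3: interest €44.90; balance after payment €3,579.59.
Month 4: interest €38.18; balance after payment €2,942.77.
Month 5: interest €31.39; balance after payment €2,299.16.
Month 6: interest €24.52; balance after payment €1,648.69.

€1,648.69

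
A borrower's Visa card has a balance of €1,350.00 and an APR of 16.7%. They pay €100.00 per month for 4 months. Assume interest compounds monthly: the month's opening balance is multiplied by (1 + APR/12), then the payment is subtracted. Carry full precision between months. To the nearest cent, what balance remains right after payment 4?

Monthly rate r = 16.7%/12 = 1.39167% = 0.0139167.
Each month: B ← B·(1+r) − €100.00.
Month 1: interest €18.79; balance after payment €1,268.79.
Month 2: interest €17.66; balance after payment €1,186.44.
Month 3: interest €16.51; balance after payment €1,102.96.
Month 4: interest €15.35; balance after payment €1,018.31.

€1,018.31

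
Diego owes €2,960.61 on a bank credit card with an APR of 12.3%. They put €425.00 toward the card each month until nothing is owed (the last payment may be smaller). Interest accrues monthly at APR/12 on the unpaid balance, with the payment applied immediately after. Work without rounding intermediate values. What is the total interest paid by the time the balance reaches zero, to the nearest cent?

€127.15

Monthly rate r = 12.3%/12 = 1.025% = 0.01025.
Payoff takes n = ⌈−ln(1 − rB₀/P)/ln(1+r)⌉ = ⌈7.264⌉ = 8 payments; the last is €112.76.
Total paid = 7·€425.00 + €112.76 = €3,087.76.
Total interest = total paid − principal = €3,087.76 − €2,960.61 = €127.15.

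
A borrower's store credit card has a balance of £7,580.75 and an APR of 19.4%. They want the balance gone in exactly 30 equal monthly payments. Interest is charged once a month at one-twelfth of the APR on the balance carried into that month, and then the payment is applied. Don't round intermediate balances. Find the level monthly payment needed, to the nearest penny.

Monthly rate r = 19.4%/12 = 1.61667% = 0.0161667.
Level-payment amortization: P = B₀·r / (1 − (1+r)^(−n)) = 7580.75·0.0161667 / (1 − 1.01617^(−30)).
Denominator 1 − (1+r)^(−30) = 0.38191008.
P = 122.555 / 0.38191008 ≈ 320.90.

£320.90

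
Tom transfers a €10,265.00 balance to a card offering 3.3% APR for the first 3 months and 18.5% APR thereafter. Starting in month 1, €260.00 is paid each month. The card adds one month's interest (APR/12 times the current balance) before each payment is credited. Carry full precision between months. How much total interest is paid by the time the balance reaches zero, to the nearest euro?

€4,753

Promo months 1–3 at r₀ = 3.3%/12 = 0.00275; months 4+ at r₁ = 18.5%/12 = 0.0154167.
After month 3: iterate B ← B·(1+r₀) − €260.00 for 3 months → €9,567.77.
Then at r₁ with €260.00/mo: n₂ = −ln(1 − r₁·B/P)/ln(1+r₁) ≈ 54.76 → 55 more payments.
Total paid = 57·€260.00 + €197.64 = €15,017.64; interest = €15,017.64 − €10,265.00 = €4,752.64.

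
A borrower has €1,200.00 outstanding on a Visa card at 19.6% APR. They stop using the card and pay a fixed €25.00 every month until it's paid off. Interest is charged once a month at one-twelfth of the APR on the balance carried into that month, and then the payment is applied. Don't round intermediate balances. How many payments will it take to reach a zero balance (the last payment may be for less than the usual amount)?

95 payments

Monthly rate r = 19.6%/12 = 1.63333% = 0.0163333.
Recurrence: B ← B·(1+r) − €25.00.
Month 1: interest €19.60; balance after payment €1,194.60.
Month 2: interest €19.51; balance after payment €1,189.11.
Closed form: n = −ln(1 − rB₀/P)/ln(1+r) = −ln(0.216)/ln(1.01633) ≈ 94.589, so the balance reaches zero during payment 95.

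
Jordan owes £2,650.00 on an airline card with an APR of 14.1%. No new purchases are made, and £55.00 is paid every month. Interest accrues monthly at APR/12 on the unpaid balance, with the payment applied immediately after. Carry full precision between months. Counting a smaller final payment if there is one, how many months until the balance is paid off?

72 months

Monthly rate r = 14.1%/12 = 1.175% = 0.01175.
Recurrence: B ← B·(1+r) − £55.00.
Month 1: interest £31.14; balance after payment £2,626.14.
Month 2: interest £30.86; balance after payment £2,601.99.
Closed form: n = −ln(1 − rB₀/P)/ln(1+r) = −ln(0.43386)/ln(1.01175) ≈ 71.483, so the balance reaches zero during payment 72.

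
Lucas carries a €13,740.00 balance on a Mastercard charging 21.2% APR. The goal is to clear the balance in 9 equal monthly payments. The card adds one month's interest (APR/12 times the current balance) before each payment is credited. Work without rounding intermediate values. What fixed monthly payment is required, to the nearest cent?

Monthly rate r = 21.2%/12 = 1.76667% = 0.0176667.
Level-payment amortization: P = B₀·r / (1 − (1+r)^(−n)) = 13740.00·0.0176667 / (1 − 1.01767^(−9)).
Denominator 1 − (1+r)^(−9) = 0.145818711.
P = 242.74 / 0.145818711 ≈ 1664.67.

€1,664.67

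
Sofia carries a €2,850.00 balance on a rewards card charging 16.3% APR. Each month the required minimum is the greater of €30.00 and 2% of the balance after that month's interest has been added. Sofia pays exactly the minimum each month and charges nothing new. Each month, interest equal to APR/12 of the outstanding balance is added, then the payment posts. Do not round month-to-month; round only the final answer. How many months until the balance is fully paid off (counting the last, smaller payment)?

Monthly rate r = 16.3%/12 = 1.35833% = 0.0135833.
While 2% of the post-interest balance exceeds €30.00, each month B ← (B·(1+r))·(1 − 0.02), i.e. B shrinks by the factor (1+r)·0.98 = 0.99331.
This holds for months 1–98. Entering month 99 the balance is €1,476.48; 2% of the post-interest balance is now below €30.00, so the flat €30.00 minimum applies from here.
From month 99 a fixed €30.00 at rate r clears €1,476.48 in 82 more payments. Total: 98 + 82 = 180 months.

180 months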